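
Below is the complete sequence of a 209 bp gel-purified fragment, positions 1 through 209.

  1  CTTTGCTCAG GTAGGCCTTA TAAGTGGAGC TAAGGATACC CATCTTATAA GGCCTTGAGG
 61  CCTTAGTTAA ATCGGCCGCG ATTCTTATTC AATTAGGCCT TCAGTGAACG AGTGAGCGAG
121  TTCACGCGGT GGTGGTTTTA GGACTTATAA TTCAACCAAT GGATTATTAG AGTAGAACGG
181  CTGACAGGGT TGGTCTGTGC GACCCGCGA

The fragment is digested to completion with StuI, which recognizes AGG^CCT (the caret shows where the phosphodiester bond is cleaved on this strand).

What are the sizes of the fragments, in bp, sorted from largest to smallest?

StuI sites (AGGCCT) start at positions 13, 50, 58, 95.
StuI cuts after base 3 of each site, so after positions 15, 52, 60, 97.
Linear molecule, 4 cuts → 5 fragments:
  1–15 → 15 bp
  16–52 → 37 bp
  53–60 → 8 bp
  61–97 → 37 bp
  98–209 → 112 bp
Sorted largest to smallest: 112, 37, 37, 15, 8 bp.

112, 37, 37, 15, 8 bp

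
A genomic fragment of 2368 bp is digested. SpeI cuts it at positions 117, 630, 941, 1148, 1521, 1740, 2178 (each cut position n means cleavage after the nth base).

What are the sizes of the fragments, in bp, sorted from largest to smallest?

Linear molecule, 7 cuts → 8 fragments:
  117 − 0 = 117 bp
  630 − 117 = 513 bp
  941 − 630 = 311 bp
  1148 − 941 = 207 bp
  1521 − 1148 = 373 bp
  1740 − 1521 = 219 bp
  2178 − 1740 = 438 bp
  2368 − 2178 = 190 bp
Sorted largest to smallest: 513, 438, 373, 311, 219, 207, 190, 117 bp.

513, 438, 373, 311, 219, 207, 190, 117 bp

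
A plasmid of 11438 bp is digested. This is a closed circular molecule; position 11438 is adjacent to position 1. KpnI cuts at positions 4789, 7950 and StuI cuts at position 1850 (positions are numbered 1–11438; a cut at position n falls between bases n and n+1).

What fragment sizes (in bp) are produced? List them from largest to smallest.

5338, 3161, 2939 bp

Combined cut positions (sorted): 1850, 4789, 7950.
Circular molecule, 3 cuts → 3 fragments:
  4789 − 1850 = 2939 bp
  7950 − 4789 = 3161 bp
  wrap: 11438 − 7950 + 1850 = 5338 bp
Sorted largest to smallest: 5338, 3161, 2939 bp.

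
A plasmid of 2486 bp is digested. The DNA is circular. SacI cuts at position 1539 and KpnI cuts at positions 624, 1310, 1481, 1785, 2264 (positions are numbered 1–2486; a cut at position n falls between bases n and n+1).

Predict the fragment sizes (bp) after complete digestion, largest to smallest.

Combined cut positions (sorted): 624, 1310, 1481, 1539, 1785, 2264.
Circular molecule, 6 cuts → 6 fragments:
  1310 − 624 = 686 bp
  1481 − 1310 = 171 bp
  1539 − 1481 = 58 bp
  1785 − 1539 = 246 bp
  2264 − 1785 = 479 bp
  wrap: 2486 − 2264 + 624 = 846 bp
Sorted largest to smallest: 846, 686, 479, 246, 171, 58 bp.

846, 686, 479, 246, 171, 58 bp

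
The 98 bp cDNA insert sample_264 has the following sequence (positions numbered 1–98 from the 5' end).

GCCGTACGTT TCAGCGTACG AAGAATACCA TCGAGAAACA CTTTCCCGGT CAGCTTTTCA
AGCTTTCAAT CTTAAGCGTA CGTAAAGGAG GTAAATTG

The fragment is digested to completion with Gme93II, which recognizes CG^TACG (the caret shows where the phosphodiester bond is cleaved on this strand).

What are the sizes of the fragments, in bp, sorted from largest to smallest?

62, 20, 12, 4 bp

Gme93II sites (CGTACG) start at positions 3, 15, 77.
Gme93II cuts after base 2 of each site, so after positions 4, 16, 78.
Linear molecule, 3 cuts → 4 fragments:
  1–4 → 4 bp
  5–16 → 12 bp
  17–78 → 62 bp
  79–98 → 20 bp
Sorted largest to smallest: 62, 20, 12, 4 bp.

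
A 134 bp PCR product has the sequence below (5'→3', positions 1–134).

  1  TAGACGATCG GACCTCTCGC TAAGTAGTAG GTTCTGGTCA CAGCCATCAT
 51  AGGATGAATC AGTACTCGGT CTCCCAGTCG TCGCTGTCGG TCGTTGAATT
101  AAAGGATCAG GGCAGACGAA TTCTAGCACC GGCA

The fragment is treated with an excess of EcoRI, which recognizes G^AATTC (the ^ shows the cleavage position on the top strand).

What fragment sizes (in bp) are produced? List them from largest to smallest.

The EcoRI site (GAATTC) starts at position 118.
EcoRI cuts after the first base of each site, so after position 118.
Linear molecule, 1 cut → 2 fragments:
  1–118 → 118 bp
  119–134 → 16 bp
Sorted largest to smallest: 118, 16 bp.

118, 16 bp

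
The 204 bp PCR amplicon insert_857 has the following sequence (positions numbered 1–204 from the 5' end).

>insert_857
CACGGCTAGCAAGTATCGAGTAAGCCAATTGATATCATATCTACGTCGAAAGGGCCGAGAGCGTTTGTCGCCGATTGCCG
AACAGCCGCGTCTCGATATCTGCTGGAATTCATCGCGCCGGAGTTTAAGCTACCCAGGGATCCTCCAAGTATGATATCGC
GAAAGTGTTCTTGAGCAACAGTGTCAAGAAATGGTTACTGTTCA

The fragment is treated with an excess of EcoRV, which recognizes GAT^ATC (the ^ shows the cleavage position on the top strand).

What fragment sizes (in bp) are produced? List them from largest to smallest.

64, 58, 49, 33 bp

EcoRV sites (GATATC) start at positions 31, 95, 153.
EcoRV cuts after base 3 of each site, so after positions 33, 97, 155.
Linear molecule, 3 cuts → 4 fragments:
  1–33 → 33 bp
  34–97 → 64 bp
  98–155 → 58 bp
  156–204 → 49 bp
Sorted largest to smallest: 64, 58, 49, 33 bp.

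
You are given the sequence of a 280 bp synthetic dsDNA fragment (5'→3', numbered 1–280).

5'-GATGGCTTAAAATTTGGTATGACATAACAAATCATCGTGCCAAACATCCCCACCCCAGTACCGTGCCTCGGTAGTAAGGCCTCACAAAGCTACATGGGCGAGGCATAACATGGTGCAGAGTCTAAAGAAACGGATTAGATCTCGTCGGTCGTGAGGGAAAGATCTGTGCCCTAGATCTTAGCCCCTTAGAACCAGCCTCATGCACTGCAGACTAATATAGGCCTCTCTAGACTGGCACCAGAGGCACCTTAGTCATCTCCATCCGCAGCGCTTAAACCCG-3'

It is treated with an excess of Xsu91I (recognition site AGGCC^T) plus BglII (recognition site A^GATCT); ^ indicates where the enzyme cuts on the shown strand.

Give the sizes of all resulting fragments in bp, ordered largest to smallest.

81, 57, 56, 50, 23, 13 bp

Xsu91I sites (AGGCCT) start at positions 77, 219.
Xsu91I cuts after base 5 of each site (before the last base), so after positions 81, 223.
BglII sites (AGATCT) start at positions 137, 160, 173.
BglII cuts after the first base of each site, so after positions 137, 160, 173.
Combined cut positions: 81, 137, 160, 173, 223.
Linear molecule, 5 cuts → 6 fragments:
  1–81 → 81 bp
  82–137 → 56 bp
  138–160 → 23 bp
  161–173 → 13 bp
  174–223 → 50 bp
  224–280 → 57 bp
Sorted largest to smallest: 81, 57, 56, 50, 23, 13 bp.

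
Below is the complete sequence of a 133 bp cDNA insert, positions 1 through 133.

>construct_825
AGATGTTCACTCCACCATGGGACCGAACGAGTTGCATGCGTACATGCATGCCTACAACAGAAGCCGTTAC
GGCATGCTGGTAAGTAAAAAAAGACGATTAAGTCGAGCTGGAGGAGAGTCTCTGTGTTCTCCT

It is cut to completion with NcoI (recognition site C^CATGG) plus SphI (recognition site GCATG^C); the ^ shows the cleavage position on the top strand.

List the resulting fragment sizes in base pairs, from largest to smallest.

57, 26, 23, 15, 12 bp

The NcoI site (CCATGG) starts at position 15.
NcoI cuts after the first base of each site, so after position 15.
SphI sites (GCATGC) start at positions 34, 46, 72.
SphI cuts after base 5 of each site (before the last base), so after positions 38, 50, 76.
Combined cut positions: 15, 38, 50, 76.
Linear molecule, 4 cuts → 5 fragments:
  1–15 → 15 bp
  16–38 → 23 bp
  39–50 → 12 bp
  51–76 → 26 bp
  77–133 → 57 bp
Sorted largest to smallest: 57, 26, 23, 15, 12 bp.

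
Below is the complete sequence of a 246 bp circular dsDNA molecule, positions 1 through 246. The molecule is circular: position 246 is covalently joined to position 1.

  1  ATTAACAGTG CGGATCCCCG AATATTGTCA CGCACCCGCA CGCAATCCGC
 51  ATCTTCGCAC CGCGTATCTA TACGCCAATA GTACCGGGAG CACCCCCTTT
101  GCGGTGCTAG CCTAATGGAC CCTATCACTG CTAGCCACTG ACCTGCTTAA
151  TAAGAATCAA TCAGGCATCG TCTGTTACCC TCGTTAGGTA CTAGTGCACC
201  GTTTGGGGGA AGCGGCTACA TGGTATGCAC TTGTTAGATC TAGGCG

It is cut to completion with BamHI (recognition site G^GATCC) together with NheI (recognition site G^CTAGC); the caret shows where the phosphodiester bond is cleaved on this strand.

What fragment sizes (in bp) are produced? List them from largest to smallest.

128, 94, 24 bp

The BamHI site (GGATCC) starts at position 12.
BamHI cuts after the first base of each site, so after position 12.
NheI sites (GCTAGC) start at positions 106, 130.
NheI cuts after the first base of each site, so after positions 106, 130.
Combined cut positions: 12, 106, 130.
Circular molecule, 3 cuts → 3 fragments:
  13–106 → 94 bp
  107–130 → 24 bp
  131–246 then 1–12 → 116 + 12 = 128 bp
Sorted largest to smallest: 128, 94, 24 bp.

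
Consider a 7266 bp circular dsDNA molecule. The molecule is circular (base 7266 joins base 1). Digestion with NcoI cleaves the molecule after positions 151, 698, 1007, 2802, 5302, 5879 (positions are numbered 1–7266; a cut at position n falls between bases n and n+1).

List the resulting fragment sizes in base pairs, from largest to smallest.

Circular molecule, 6 cuts → 6 fragments:
  698 − 151 = 547 bp
  1007 − 698 = 309 bp
  2802 − 1007 = 1795 bp
  5302 − 2802 = 2500 bp
  5879 − 5302 = 577 bp
  wrap: 7266 − 5879 + 151 = 1538 bp
Sorted largest to smallest: 2500, 1795, 1538, 577, 547, 309 bp.

2500, 1795, 1538, 577, 547, 309 bp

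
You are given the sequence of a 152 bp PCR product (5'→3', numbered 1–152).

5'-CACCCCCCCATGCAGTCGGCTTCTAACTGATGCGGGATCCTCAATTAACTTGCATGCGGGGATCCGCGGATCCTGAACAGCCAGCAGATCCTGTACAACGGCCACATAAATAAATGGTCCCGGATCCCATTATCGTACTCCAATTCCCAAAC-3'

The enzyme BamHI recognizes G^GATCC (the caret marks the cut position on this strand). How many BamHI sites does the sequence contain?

GGATCC occurs starting at positions 35, 60, 68, 122.
BamHI cuts at 4 sites.

4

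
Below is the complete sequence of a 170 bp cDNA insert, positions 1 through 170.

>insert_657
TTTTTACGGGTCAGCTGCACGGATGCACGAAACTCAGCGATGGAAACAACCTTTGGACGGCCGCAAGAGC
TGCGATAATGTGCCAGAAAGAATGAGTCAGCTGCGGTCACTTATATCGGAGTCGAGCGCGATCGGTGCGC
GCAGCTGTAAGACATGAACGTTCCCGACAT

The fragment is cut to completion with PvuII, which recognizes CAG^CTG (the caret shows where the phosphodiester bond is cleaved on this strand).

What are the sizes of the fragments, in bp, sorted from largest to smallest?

PvuII sites (CAGCTG) start at positions 12, 98, 142.
PvuII cuts after base 3 of each site, so after positions 14, 100, 144.
Linear molecule, 3 cuts → 4 fragments:
  1–14 → 14 bp
  15–100 → 86 bp
  101–144 → 44 bp
  145–170 → 26 bp
Sorted largest to smallest: 86, 44, 26, 14 bp.

86, 44, 26, 14 bp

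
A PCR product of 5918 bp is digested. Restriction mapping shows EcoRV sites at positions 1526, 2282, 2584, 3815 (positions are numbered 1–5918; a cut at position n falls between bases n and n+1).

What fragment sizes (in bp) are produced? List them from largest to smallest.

2103, 1526, 1231, 756, 302 bp

Linear molecule, 4 cuts → 5 fragments:
  1526 − 0 = 1526 bp
  2282 − 1526 = 756 bp
  2584 − 2282 = 302 bp
  3815 − 2584 = 1231 bp
  5918 − 3815 = 2103 bp
Sorted largest to smallest: 2103, 1526, 1231, 756, 302 bp.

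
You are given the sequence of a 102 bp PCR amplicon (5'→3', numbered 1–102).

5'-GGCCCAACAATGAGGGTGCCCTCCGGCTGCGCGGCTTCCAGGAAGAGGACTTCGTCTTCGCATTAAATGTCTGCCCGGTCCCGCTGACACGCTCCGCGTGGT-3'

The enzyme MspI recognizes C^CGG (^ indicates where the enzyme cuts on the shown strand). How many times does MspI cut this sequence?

CCGG occurs starting at positions 23, 75.
MspI cuts at 2 sites.

2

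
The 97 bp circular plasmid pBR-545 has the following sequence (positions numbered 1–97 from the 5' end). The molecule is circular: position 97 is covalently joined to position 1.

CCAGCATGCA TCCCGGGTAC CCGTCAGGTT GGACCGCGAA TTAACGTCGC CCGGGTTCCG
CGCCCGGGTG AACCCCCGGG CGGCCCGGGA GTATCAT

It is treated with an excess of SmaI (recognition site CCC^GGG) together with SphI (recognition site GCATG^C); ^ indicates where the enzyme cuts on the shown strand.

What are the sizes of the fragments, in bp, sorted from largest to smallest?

SmaI sites (CCCGGG) start at positions 12, 50, 63, 75, 84.
SmaI cuts after base 3 of each site, so after positions 14, 52, 65, 77, 86.
The SphI site (GCATGC) starts at position 4.
SphI cuts after base 5 of each site (before the last base), so after position 8.
Combined cut positions: 8, 14, 52, 65, 77, 86.
Circular molecule, 6 cuts → 6 fragments:
  9–14 → 6 bp
  15–52 → 38 bp
  53–65 → 13 bp
  66–77 → 12 bp
  78–86 → 9 bp
  87–97 then 1–8 → 11 + 8 = 19 bp
Sorted largest to smallest: 38, 19, 13, 12, 9, 6 bp.

38, 19, 13, 12, 9, 6 bp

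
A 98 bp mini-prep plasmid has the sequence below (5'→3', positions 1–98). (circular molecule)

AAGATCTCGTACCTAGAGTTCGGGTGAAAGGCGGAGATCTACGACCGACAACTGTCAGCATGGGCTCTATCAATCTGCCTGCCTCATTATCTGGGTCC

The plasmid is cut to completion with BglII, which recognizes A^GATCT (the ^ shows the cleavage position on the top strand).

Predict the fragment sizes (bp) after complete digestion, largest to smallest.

BglII sites (AGATCT) start at positions 2, 35.
BglII cuts after the first base of each site, so after positions 2, 35.
Circular molecule, 2 cuts → 2 fragments:
  3–35 → 33 bp
  36–98 then 1–2 → 63 + 2 = 65 bp
Sorted largest to smallest: 65, 33 bp.

65, 33 bp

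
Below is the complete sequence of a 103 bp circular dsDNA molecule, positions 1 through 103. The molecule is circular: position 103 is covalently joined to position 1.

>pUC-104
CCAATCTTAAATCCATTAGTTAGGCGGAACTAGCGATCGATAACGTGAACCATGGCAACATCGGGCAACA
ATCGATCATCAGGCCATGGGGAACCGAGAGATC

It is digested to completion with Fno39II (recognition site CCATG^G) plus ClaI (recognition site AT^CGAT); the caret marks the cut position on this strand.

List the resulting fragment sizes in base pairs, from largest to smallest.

52, 18, 17, 16 bp

Fno39II sites (CCATGG) start at positions 50, 84.
Fno39II cuts after base 5 of each site (before the last base), so after positions 54, 88.
ClaI sites (ATCGAT) start at positions 36, 71.
ClaI cuts after base 2 of each site, so after positions 37, 72.
Combined cut positions: 37, 54, 72, 88.
Circular molecule, 4 cuts → 4 fragments:
  38–54 → 17 bp
  55–72 → 18 bp
  73–88 → 16 bp
  89–103 then 1–37 → 15 + 37 = 52 bp
Sorted largest to smallest: 52, 18, 17, 16 bp.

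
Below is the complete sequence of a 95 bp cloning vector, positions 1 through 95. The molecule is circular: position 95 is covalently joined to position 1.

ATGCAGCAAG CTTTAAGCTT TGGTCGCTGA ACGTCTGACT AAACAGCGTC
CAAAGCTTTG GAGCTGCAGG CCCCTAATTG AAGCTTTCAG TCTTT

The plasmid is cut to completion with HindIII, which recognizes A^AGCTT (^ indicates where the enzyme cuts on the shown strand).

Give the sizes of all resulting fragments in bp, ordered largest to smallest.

HindIII sites (AAGCTT) start at positions 8, 15, 53, 81.
HindIII cuts after the first base of each site, so after positions 8, 15, 53, 81.
Circular molecule, 4 cuts → 4 fragments:
  9–15 → 7 bp
  16–53 → 38 bp
  54–81 → 28 bp
  82–95 then 1–8 → 14 + 8 = 22 bp
Sorted largest to smallest: 38, 28, 22, 7 bp.

38, 28, 22, 7 bp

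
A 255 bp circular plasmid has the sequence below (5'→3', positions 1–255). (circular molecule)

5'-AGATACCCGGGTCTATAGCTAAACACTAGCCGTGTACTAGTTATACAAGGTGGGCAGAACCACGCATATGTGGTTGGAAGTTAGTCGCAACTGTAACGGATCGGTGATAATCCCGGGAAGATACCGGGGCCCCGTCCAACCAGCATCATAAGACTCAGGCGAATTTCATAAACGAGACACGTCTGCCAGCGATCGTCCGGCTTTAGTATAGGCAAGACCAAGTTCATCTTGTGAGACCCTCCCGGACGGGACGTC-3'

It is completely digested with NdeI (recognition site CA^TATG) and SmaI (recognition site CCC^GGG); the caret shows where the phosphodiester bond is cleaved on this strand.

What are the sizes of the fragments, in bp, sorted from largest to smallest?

149, 58, 48 bp

The NdeI site (CATATG) starts at position 65.
NdeI cuts after base 2 of each site, so after position 66.
SmaI sites (CCCGGG) start at positions 6, 112.
SmaI cuts after base 3 of each site, so after positions 8, 114.
Combined cut positions: 8, 66, 114.
Circular molecule, 3 cuts → 3 fragments:
  9–66 → 58 bp
  67–114 → 48 bp
  115–255 then 1–8 → 141 + 8 = 149 bp
Sorted largest to smallest: 149, 58, 48 bp.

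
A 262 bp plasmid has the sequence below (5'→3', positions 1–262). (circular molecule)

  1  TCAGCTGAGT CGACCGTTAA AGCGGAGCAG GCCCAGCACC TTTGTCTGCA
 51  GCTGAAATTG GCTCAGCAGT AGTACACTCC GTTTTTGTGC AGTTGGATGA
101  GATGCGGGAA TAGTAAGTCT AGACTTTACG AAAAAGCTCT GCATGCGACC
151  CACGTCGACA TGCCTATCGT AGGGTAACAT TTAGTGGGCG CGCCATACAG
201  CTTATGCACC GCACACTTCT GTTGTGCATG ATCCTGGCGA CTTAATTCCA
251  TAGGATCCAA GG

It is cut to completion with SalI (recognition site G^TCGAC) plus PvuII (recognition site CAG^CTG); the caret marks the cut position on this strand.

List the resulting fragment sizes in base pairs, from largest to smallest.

112, 103, 42, 5 bp

SalI sites (GTCGAC) start at positions 9, 154.
SalI cuts after the first base of each site, so after positions 9, 154.
PvuII sites (CAGCTG) start at positions 2, 49.
PvuII cuts after base 3 of each site, so after positions 4, 51.
Combined cut positions: 4, 9, 51, 154.
Circular molecule, 4 cuts → 4 fragments:
  5–9 → 5 bp
  10–51 → 42 bp
  52–154 → 103 bp
  155–262 then 1–4 → 108 + 4 = 112 bp
Sorted largest to smallest: 112, 103, 42, 5 bp.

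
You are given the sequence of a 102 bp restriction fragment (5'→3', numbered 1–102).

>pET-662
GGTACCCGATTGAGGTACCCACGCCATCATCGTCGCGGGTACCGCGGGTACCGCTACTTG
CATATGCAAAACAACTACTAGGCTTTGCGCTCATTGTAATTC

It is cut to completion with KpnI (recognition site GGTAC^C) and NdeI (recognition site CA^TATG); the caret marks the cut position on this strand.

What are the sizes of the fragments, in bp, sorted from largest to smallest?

KpnI sites (GGTACC) start at positions 1, 14, 38, 47.
KpnI cuts after base 5 of each site (before the last base), so after positions 5, 18, 42, 51.
The NdeI site (CATATG) starts at position 61.
NdeI cuts after base 2 of each site, so after position 62.
Combined cut positions: 5, 18, 42, 51, 62.
Linear molecule, 5 cuts → 6 fragments:
  1–5 → 5 bp
  6–18 → 13 bp
  19–42 → 24 bp
  43–51 → 9 bp
  52–62 → 11 bp
  63–102 → 40 bp
Sorted largest to smallest: 40, 24, 13, 11, 9, 5 bp.

40, 24, 13, 11, 9, 5 bp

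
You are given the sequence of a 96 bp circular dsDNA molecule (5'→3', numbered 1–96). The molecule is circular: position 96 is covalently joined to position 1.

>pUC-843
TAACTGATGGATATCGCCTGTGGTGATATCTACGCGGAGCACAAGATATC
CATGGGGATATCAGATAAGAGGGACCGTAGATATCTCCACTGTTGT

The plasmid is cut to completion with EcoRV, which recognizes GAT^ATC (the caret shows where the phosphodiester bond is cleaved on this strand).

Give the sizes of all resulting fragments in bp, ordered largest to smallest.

26, 23, 20, 15, 12 bp

EcoRV sites (GATATC) start at positions 10, 25, 45, 57, 80.
EcoRV cuts after base 3 of each site, so after positions 12, 27, 47, 59, 82.
Circular molecule, 5 cuts → 5 fragments:
  13–27 → 15 bp
  28–47 → 20 bp
  48–59 → 12 bp
  60–82 → 23 bp
  83–96 then 1–12 → 14 + 12 = 26 bp
Sorted largest to smallest: 26, 23, 20, 15, 12 bp.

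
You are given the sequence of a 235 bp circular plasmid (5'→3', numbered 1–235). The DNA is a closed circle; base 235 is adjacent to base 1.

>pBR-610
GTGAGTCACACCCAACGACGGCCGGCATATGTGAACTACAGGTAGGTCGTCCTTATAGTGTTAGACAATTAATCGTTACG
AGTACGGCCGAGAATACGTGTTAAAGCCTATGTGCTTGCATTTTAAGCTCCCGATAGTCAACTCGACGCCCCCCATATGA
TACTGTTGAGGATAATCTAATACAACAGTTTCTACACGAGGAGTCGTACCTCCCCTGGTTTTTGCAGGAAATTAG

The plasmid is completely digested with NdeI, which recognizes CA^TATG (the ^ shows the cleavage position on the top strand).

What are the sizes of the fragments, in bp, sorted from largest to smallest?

128, 107 bp

NdeI sites (CATATG) start at positions 26, 154.
NdeI cuts after base 2 of each site, so after positions 27, 155.
Circular molecule, 2 cuts → 2 fragments:
  28–155 → 128 bp
  156–235 then 1–27 → 80 + 27 = 107 bp
Sorted largest to smallest: 128, 107 bp.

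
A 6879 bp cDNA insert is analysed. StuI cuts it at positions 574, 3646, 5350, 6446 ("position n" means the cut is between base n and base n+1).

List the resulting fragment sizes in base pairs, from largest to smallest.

3072, 1704, 1096, 574, 433 bp

Linear molecule, 4 cuts → 5 fragments:
  574 − 0 = 574 bp
  3646 − 574 = 3072 bp
  5350 − 3646 = 1704 bp
  6446 − 5350 = 1096 bp
  6879 − 6446 = 433 bp
Sorted largest to smallest: 3072, 1704, 1096, 574, 433 bp.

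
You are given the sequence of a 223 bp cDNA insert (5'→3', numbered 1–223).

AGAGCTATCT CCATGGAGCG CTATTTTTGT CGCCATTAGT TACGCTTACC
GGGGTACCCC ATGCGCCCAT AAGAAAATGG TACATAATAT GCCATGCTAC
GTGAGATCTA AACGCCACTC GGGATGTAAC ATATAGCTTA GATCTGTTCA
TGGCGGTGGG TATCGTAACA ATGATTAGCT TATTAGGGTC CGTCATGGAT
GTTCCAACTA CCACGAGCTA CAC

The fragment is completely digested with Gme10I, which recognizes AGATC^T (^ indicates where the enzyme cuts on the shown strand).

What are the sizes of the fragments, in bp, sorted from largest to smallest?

Gme10I sites (AGATCT) start at positions 104, 140.
Gme10I cuts after base 5 of each site (before the last base), so after positions 108, 144.
Linear molecule, 2 cuts → 3 fragments:
  1–108 → 108 bp
  109–144 → 36 bp
  145–223 → 79 bp
Sorted largest to smallest: 108, 79, 36 bp.

108, 79, 36 bp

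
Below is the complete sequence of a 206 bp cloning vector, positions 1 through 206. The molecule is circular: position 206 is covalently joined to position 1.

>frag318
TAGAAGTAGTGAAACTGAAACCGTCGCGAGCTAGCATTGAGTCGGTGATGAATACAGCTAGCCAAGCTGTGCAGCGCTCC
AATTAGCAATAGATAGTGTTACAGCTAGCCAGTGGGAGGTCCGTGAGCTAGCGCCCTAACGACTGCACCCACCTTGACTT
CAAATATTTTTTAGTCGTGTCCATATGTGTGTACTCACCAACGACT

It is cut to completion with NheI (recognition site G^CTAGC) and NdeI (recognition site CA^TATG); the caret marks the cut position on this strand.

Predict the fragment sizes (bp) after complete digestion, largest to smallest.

NheI sites (GCTAGC) start at positions 30, 57, 104, 127.
NheI cuts after the first base of each site, so after positions 30, 57, 104, 127.
The NdeI site (CATATG) starts at position 182.
NdeI cuts after base 2 of each site, so after position 183.
Combined cut positions: 30, 57, 104, 127, 183.
Circular molecule, 5 cuts → 5 fragments:
  31–57 → 27 bp
  58–104 → 47 bp
  105–127 → 23 bp
  128–183 → 56 bp
  184–206 then 1–30 → 23 + 30 = 53 bp
Sorted largest to smallest: 56, 53, 47, 27, 23 bp.

56, 53, 47, 27, 23 bp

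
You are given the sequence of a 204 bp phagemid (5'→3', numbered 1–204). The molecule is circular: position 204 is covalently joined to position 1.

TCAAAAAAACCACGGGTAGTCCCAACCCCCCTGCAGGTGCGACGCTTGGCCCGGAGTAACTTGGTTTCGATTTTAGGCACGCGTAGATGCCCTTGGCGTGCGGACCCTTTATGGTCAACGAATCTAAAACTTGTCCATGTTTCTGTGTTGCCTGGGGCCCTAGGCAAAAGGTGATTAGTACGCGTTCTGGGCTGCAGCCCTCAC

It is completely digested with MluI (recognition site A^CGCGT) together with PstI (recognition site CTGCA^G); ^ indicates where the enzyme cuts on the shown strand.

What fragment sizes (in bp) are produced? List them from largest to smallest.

101, 44, 43, 16 bp

MluI sites (ACGCGT) start at positions 79, 180.
MluI cuts after the first base of each site, so after positions 79, 180.
PstI sites (CTGCAG) start at positions 31, 192.
PstI cuts after base 5 of each site (before the last base), so after positions 35, 196.
Combined cut positions: 35, 79, 180, 196.
Circular molecule, 4 cuts → 4 fragments:
  36–79 → 44 bp
  80–180 → 101 bp
  181–196 → 16 bp
  197–204 then 1–35 → 8 + 35 = 43 bp
Sorted largest to smallest: 101, 44, 43, 16 bp.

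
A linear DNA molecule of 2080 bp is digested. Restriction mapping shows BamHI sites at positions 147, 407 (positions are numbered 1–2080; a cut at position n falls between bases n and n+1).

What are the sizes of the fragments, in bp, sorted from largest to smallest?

1673, 260, 147 bp

Linear molecule, 2 cuts → 3 fragments:
  147 − 0 = 147 bp
  407 − 147 = 260 bp
  2080 − 407 = 1673 bp
Sorted largest to smallest: 1673, 260, 147 bp.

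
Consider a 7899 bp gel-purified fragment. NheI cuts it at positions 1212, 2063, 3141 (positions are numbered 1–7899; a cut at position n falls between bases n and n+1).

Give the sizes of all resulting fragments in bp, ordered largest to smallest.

4758, 1212, 1078, 851 bp

Linear molecule, 3 cuts → 4 fragments:
  1212 − 0 = 1212 bp
  2063 − 1212 = 851 bp
  3141 − 2063 = 1078 bp
  7899 − 3141 = 4758 bp
Sorted largest to smallest: 4758, 1212, 1078, 851 bp.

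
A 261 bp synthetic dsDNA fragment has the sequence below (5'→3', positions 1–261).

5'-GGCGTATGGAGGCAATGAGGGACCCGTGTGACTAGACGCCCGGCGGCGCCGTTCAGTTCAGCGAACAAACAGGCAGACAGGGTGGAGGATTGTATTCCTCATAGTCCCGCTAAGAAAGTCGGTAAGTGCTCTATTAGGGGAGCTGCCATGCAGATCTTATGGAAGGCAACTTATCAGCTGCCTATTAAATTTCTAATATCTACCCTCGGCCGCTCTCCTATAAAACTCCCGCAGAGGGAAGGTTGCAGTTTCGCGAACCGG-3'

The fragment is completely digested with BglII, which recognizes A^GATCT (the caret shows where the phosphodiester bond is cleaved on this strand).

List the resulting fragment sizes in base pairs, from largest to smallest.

The BglII site (AGATCT) starts at position 152.
BglII cuts after the first base of each site, so after position 152.
Linear molecule, 1 cut → 2 fragments:
  1–152 → 152 bp
  153–261 → 109 bp
Sorted largest to smallest: 152, 109 bp.

152, 109 bp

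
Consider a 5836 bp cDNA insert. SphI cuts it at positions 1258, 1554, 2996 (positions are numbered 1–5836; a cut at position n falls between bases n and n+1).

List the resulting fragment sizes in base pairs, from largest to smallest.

Linear molecule, 3 cuts → 4 fragments:
  1258 − 0 = 1258 bp
  1554 − 1258 = 296 bp
  2996 − 1554 = 1442 bp
  5836 − 2996 = 2840 bp
Sorted largest to smallest: 2840, 1442, 1258, 296 bp.

2840, 1442, 1258, 296 bp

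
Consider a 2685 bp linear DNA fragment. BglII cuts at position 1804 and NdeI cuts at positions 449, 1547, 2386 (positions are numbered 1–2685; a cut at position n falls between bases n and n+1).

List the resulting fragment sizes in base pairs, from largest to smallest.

Combined cut positions (sorted): 449, 1547, 1804, 2386.
Linear molecule, 4 cuts → 5 fragments:
  449 − 0 = 449 bp
  1547 − 449 = 1098 bp
  1804 − 1547 = 257 bp
  2386 − 1804 = 582 bp
  2685 − 2386 = 299 bp
Sorted largest to smallest: 1098, 582, 449, 299, 257 bp.

1098, 582, 449, 299, 257 bp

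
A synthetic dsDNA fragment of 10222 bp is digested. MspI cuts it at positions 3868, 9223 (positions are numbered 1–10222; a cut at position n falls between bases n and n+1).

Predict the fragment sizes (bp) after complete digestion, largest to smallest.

Linear molecule, 2 cuts → 3 fragments:
  3868 − 0 = 3868 bp
  9223 − 3868 = 5355 bp
  10222 − 9223 = 999 bp
Sorted largest to smallest: 5355, 3868, 999 bp.

5355, 3868, 999 bp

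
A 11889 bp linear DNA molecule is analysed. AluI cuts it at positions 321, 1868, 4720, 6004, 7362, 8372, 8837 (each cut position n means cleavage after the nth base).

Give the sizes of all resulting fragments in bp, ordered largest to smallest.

3052, 2852, 1547, 1358, 1284, 1010, 465, 321 bp

Linear molecule, 7 cuts → 8 fragments:
  321 − 0 = 321 bp
  1868 − 321 = 1547 bp
  4720 − 1868 = 2852 bp
  6004 − 4720 = 1284 bp
  7362 − 6004 = 1358 bp
  8372 − 7362 = 1010 bp
  8837 − 8372 = 465 bp
  11889 − 8837 = 3052 bp
Sorted largest to smallest: 3052, 2852, 1547, 1358, 1284, 1010, 465, 321 bp.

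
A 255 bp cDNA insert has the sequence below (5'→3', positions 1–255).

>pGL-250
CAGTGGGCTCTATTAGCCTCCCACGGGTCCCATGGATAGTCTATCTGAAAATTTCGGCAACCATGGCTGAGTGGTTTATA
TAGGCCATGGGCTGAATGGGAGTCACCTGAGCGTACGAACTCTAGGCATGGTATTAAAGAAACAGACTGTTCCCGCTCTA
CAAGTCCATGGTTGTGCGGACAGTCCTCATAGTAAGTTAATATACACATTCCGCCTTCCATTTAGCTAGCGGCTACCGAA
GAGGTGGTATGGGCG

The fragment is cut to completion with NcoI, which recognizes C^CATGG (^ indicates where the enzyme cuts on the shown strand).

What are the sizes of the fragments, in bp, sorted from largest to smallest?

89, 81, 31, 30, 24 bp

NcoI sites (CCATGG) start at positions 30, 61, 85, 166.
NcoI cuts after the first base of each site, so after positions 30, 61, 85, 166.
Linear molecule, 4 cuts → 5 fragments:
  1–30 → 30 bp
  31–61 → 31 bp
  62–85 → 24 bp
  86–166 → 81 bp
  167–255 → 89 bp
Sorted largest to smallest: 89, 81, 31, 30, 24 bp.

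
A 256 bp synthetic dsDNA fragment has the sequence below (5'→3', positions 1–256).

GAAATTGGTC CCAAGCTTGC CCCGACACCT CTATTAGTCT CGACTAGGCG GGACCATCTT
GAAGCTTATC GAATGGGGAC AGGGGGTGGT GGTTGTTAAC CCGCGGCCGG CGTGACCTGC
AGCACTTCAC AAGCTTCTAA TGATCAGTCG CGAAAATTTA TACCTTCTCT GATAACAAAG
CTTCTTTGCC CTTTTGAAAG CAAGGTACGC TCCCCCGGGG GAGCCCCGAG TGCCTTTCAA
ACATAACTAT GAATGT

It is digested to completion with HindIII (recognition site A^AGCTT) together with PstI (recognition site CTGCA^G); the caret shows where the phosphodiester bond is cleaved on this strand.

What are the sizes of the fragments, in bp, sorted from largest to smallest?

78, 59, 49, 47, 13, 10 bp

HindIII sites (AAGCTT) start at positions 13, 62, 131, 178.
HindIII cuts after the first base of each site, so after positions 13, 62, 131, 178.
The PstI site (CTGCAG) starts at position 117.
PstI cuts after base 5 of each site (before the last base), so after position 121.
Combined cut positions: 13, 62, 121, 131, 178.
Linear molecule, 5 cuts → 6 fragments:
  1–13 → 13 bp
  14–62 → 49 bp
  63–121 → 59 bp
  122–131 → 10 bp
  132–178 → 47 bp
  179–256 → 78 bp
Sorted largest to smallest: 78, 59, 49, 47, 13, 10 bp.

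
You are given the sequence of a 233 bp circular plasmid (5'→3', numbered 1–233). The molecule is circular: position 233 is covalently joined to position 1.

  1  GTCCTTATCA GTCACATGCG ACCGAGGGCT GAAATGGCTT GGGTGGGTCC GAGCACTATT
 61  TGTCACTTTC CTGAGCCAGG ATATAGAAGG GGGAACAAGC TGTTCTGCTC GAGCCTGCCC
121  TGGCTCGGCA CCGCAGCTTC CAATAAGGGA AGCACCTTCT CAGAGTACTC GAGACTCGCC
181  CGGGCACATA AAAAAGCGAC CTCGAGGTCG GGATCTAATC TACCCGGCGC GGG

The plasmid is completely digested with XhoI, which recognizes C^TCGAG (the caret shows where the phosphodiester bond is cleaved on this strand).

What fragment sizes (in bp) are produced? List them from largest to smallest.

140, 60, 33 bp

XhoI sites (CTCGAG) start at positions 108, 168, 201.
XhoI cuts after the first base of each site, so after positions 108, 168, 201.
Circular molecule, 3 cuts → 3 fragments:
  109–168 → 60 bp
  169–201 → 33 bp
  202–233 then 1–108 → 32 + 108 = 140 bp
Sorted largest to smallest: 140, 60, 33 bp.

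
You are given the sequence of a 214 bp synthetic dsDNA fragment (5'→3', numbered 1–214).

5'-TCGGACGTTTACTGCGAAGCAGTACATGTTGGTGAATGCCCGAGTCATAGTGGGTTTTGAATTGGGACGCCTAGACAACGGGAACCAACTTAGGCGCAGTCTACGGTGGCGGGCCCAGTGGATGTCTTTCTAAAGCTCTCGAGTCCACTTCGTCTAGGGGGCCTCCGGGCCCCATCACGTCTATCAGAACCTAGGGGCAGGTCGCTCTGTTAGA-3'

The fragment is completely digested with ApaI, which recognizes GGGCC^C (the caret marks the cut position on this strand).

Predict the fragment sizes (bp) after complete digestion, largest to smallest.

115, 56, 43 bp

ApaI sites (GGGCCC) start at positions 111, 167.
ApaI cuts after base 5 of each site (before the last base), so after positions 115, 171.
Linear molecule, 2 cuts → 3 fragments:
  1–115 → 115 bp
  116–171 → 56 bp
  172–214 → 43 bp
Sorted largest to smallest: 115, 56, 43 bp.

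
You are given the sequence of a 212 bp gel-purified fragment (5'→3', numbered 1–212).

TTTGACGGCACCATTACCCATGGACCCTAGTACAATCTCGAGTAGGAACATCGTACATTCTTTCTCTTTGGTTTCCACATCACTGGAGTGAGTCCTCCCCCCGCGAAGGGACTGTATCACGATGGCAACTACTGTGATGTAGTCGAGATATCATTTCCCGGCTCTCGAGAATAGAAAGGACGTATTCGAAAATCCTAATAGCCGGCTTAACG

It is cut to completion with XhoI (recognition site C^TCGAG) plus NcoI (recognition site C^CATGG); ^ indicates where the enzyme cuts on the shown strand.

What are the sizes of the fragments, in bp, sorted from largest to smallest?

XhoI sites (CTCGAG) start at positions 37, 164.
XhoI cuts after the first base of each site, so after positions 37, 164.
The NcoI site (CCATGG) starts at position 18.
NcoI cuts after the first base of each site, so after position 18.
Combined cut positions: 18, 37, 164.
Linear molecule, 3 cuts → 4 fragments:
  1–18 → 18 bp
  19–37 → 19 bp
  38–164 → 127 bp
  165–212 → 48 bp
Sorted largest to smallest: 127, 48, 19, 18 bp.

127, 48, 19, 18 bp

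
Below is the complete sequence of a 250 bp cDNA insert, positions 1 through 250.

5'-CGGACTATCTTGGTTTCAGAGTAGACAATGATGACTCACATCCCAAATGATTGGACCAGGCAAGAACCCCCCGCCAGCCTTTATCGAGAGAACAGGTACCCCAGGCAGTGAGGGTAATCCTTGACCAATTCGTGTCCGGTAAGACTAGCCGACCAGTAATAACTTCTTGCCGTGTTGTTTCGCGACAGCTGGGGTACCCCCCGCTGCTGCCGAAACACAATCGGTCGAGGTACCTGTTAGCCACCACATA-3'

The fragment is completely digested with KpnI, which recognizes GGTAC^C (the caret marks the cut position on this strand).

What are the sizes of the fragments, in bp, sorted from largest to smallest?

99, 98, 36, 17 bp

KpnI sites (GGTACC) start at positions 95, 193, 229.
KpnI cuts after base 5 of each site (before the last base), so after positions 99, 197, 233.
Linear molecule, 3 cuts → 4 fragments:
  1–99 → 99 bp
  100–197 → 98 bp
  198–233 → 36 bp
  234–250 → 17 bp
Sorted largest to smallest: 99, 98, 36, 17 bp.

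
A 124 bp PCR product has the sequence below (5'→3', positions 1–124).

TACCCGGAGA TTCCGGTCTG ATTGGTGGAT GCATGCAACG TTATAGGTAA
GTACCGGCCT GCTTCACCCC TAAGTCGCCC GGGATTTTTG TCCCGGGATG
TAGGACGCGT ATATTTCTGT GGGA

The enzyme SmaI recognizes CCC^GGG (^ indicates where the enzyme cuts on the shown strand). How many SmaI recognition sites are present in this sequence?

CCCGGG occurs starting at positions 78, 92.
SmaI cuts at 2 sites.

2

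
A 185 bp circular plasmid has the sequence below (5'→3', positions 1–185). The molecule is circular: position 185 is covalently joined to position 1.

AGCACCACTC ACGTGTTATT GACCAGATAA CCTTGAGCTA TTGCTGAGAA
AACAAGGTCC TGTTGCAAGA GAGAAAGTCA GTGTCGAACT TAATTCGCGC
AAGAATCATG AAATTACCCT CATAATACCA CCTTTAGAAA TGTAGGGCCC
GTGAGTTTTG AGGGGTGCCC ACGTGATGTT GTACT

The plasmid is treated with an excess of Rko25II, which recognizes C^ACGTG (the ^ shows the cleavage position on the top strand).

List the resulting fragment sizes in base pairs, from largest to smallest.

160, 25 bp

Rko25II sites (CACGTG) start at positions 10, 170.
Rko25II cuts after the first base of each site, so after positions 10, 170.
Circular molecule, 2 cuts → 2 fragments:
  11–170 → 160 bp
  171–185 then 1–10 → 15 + 10 = 25 bp
Sorted largest to smallest: 160, 25 bp.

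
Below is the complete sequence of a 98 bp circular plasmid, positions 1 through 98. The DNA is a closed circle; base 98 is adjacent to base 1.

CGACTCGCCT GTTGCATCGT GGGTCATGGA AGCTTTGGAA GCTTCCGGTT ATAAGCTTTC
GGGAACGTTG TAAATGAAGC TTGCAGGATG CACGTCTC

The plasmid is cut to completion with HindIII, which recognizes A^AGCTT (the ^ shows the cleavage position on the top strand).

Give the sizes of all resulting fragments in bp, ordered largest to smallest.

HindIII sites (AAGCTT) start at positions 30, 39, 53, 77.
HindIII cuts after the first base of each site, so after positions 30, 39, 53, 77.
Circular molecule, 4 cuts → 4 fragments:
  31–39 → 9 bp
  40–53 → 14 bp
  54–77 → 24 bp
  78–98 then 1–30 → 21 + 30 = 51 bp
Sorted largest to smallest: 51, 24, 14, 9 bp.

51, 24, 14, 9 bp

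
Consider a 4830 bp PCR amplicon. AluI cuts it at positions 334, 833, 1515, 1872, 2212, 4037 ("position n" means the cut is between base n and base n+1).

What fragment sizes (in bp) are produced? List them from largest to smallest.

1825, 793, 682, 499, 357, 340, 334 bp

Linear molecule, 6 cuts → 7 fragments:
  334 − 0 = 334 bp
  833 − 334 = 499 bp
  1515 − 833 = 682 bp
  1872 − 1515 = 357 bp
  2212 − 1872 = 340 bp
  4037 − 2212 = 1825 bp
  4830 − 4037 = 793 bp
Sorted largest to smallest: 1825, 793, 682, 499, 357, 340, 334 bp.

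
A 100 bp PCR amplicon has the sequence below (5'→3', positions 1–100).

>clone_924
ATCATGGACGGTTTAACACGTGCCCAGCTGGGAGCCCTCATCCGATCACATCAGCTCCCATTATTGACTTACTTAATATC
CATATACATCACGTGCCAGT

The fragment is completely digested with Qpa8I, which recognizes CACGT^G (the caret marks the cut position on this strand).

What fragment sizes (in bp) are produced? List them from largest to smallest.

73, 21, 6 bp

Qpa8I sites (CACGTG) start at positions 17, 90.
Qpa8I cuts after base 5 of each site (before the last base), so after positions 21, 94.
Linear molecule, 2 cuts → 3 fragments:
  1–21 → 21 bp
  22–94 → 73 bp
  95–100 → 6 bp
Sorted largest to smallest: 73, 21, 6 bp.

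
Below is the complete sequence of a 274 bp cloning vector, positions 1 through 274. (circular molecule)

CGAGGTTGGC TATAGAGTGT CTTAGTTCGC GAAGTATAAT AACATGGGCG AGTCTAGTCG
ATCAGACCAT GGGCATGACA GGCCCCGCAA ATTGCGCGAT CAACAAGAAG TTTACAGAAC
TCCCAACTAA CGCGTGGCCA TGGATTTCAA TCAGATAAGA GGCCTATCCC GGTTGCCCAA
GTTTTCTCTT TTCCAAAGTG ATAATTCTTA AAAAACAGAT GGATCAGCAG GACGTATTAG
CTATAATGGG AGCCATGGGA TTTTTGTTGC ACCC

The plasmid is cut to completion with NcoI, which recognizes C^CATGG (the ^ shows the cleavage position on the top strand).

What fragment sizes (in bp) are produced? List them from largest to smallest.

NcoI sites (CCATGG) start at positions 67, 138, 253.
NcoI cuts after the first base of each site, so after positions 67, 138, 253.
Circular molecule, 3 cuts → 3 fragments:
  68–138 → 71 bp
  139–253 → 115 bp
  254–274 then 1–67 → 21 + 67 = 88 bp
Sorted largest to smallest: 115, 88, 71 bp.

115, 88, 71 bp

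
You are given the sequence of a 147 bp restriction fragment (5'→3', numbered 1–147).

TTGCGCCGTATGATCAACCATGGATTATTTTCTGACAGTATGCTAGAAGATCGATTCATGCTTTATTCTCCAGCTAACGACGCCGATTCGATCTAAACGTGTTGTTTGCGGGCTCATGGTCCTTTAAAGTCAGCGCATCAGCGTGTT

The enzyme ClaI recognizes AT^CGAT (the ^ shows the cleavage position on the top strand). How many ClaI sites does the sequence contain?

1

ATCGAT occurs starting at position 50.
ClaI cuts at 1 site.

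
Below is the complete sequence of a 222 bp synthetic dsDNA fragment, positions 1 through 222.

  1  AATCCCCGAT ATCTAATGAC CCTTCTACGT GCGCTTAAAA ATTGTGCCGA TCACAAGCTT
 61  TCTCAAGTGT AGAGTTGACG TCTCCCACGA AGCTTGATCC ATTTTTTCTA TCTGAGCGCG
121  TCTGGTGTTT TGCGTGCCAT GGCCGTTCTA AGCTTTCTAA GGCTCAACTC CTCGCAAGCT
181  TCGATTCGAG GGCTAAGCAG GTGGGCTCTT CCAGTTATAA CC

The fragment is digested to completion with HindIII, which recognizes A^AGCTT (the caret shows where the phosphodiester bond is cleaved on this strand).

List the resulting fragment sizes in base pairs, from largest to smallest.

HindIII sites (AAGCTT) start at positions 55, 90, 150, 176.
HindIII cuts after the first base of each site, so after positions 55, 90, 150, 176.
Linear molecule, 4 cuts → 5 fragments:
  1–55 → 55 bp
  56–90 → 35 bp
  91–150 → 60 bp
  151–176 → 26 bp
  177–222 → 46 bp
Sorted largest to smallest: 60, 55, 46, 35, 26 bp.

60, 55, 46, 35, 26 bp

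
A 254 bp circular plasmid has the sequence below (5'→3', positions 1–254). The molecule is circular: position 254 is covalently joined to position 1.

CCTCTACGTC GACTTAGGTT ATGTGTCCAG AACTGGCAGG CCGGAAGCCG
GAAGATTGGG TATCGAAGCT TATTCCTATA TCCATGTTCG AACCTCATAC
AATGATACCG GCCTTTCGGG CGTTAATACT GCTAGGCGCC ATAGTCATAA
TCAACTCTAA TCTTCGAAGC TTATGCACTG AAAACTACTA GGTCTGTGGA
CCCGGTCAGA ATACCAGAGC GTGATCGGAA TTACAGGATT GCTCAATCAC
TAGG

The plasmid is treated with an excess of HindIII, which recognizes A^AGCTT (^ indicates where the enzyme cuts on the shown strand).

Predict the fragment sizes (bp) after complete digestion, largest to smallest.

HindIII sites (AAGCTT) start at positions 66, 167.
HindIII cuts after the first base of each site, so after positions 66, 167.
Circular molecule, 2 cuts → 2 fragments:
  67–167 → 101 bp
  168–254 then 1–66 → 87 + 66 = 153 bp
Sorted largest to smallest: 153, 101 bp.

153, 101 bp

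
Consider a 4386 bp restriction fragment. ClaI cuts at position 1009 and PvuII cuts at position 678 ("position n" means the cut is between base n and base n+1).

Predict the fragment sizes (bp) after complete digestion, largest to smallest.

Combined cut positions (sorted): 678, 1009.
Linear molecule, 2 cuts → 3 fragments:
  678 − 0 = 678 bp
  1009 − 678 = 331 bp
  4386 − 1009 = 3377 bp
Sorted largest to smallest: 3377, 678, 331 bp.

3377, 678, 331 bp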